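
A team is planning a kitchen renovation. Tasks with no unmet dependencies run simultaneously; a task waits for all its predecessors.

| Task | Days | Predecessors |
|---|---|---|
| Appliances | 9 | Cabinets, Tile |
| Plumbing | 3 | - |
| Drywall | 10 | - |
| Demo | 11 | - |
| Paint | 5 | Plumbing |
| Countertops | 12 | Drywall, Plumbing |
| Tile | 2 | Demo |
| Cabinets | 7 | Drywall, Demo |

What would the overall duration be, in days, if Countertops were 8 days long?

27

The binding path is Demo→Cabinets→Appliances = 11+7+9 = 27; finish at 27 days.
Countertops is off the critical path — its longest chain is 22 days, giving 5 of slack.
The critical path is still Demo→Cabinets→Appliances; finish is now 27 days.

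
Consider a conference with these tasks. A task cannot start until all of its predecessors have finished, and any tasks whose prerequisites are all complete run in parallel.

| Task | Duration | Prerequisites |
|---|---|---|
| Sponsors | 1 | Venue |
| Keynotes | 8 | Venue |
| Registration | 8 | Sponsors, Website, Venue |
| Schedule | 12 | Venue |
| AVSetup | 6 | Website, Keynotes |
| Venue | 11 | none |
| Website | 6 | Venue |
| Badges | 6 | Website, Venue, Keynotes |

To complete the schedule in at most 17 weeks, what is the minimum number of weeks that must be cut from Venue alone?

Current finish: 25 weeks; target: 17.
Venue is on every critical path, so each week cut from Venue cuts the finish by one (this holds down to a finish of 15).
Need 25 − 17 = 8 weeks off Venue → Venue becomes 3 weeks, finish becomes 17.

8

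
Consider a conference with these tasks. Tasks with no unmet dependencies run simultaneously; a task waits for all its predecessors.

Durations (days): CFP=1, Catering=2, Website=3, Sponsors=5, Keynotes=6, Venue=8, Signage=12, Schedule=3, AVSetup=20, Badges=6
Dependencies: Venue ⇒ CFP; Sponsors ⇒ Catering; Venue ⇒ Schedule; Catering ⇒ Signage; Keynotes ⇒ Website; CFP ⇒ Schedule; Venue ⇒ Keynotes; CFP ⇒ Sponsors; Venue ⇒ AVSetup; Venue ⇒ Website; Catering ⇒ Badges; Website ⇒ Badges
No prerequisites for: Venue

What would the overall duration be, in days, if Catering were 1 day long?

28

Actual critical path: Venue→CFP→Sponsors→Catering→Signage = 8+1+5+2+12 = 28 ⇒ 28 days.
Catering is on the critical path; changing it to 1 makes that path 27 days.
The binding chain switches to Venue→AVSetup = 8+20 = 28; finish 28 days.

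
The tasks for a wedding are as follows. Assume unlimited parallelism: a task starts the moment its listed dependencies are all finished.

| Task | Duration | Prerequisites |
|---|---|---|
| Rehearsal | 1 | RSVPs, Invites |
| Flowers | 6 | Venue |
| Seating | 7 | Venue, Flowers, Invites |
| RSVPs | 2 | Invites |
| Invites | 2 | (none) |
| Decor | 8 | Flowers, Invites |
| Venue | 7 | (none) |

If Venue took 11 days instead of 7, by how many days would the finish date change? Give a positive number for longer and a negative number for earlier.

4

Critical path before the change: Venue→Flowers→Decor = 7+6+8 = 21 giving 21 days.
Since Venue is critical, the +4 change carries straight to that chain (now 25 days).
That remains the longest chain; total 25 days.
Change in finish: 25 − 21 = +4 days.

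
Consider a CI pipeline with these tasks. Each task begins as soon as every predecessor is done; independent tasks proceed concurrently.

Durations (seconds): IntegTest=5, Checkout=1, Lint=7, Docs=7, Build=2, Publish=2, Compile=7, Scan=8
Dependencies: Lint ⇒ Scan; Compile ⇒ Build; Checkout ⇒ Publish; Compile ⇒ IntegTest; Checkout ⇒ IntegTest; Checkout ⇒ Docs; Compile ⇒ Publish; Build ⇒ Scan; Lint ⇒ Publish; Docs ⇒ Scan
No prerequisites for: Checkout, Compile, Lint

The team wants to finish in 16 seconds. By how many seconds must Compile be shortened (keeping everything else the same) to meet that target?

Current finish: 17 seconds; target: 16.
Compile is on every critical path, so each second cut from Compile cuts the finish by one (this holds down to a finish of 16).
Need 17 − 16 = 1 second off Compile → Compile becomes 6 seconds, finish becomes 16.

1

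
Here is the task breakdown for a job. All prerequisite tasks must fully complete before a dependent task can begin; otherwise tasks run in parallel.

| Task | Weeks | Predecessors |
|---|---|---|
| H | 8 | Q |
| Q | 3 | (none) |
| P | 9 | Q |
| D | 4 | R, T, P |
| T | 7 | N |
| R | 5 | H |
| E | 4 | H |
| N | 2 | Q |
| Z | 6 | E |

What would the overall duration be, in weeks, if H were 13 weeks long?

26

Actual critical path: Q→H→E→Z = 3+8+4+6 = 21 ⇒ 21 weeks.
Since H is critical, the +5 change carries straight to that chain (now 26 weeks).
No other chain overtakes it, so the finish is 26 weeks.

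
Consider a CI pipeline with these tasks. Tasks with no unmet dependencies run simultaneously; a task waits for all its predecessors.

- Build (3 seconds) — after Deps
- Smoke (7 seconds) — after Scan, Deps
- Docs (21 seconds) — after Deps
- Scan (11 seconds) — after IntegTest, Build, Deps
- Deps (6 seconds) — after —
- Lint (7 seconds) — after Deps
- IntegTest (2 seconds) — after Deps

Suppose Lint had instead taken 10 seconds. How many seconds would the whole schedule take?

27

The binding path is Deps→Build→Scan→Smoke = 6+3+11+7 = 27; finish at 27 seconds.
The longest path through Lint is only 13 seconds, so Lint has float 14.
The critical path is still Deps→Build→Scan→Smoke; finish is now 27 seconds.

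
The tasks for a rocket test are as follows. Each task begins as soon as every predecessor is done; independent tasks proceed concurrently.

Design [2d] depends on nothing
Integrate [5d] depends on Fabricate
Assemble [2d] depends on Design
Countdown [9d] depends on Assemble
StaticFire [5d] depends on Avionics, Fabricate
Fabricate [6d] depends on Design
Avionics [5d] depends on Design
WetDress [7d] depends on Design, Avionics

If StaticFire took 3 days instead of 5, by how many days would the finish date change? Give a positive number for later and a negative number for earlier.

Critical path before the change: Design→Avionics→WetDress = 2+5+7 = 14 giving 14 days.
StaticFire has 1 day of float (longest path through it is 13).
No other chain overtakes it, so the finish is 14 days.
Change in finish: 14 − 14 = +0 days.

0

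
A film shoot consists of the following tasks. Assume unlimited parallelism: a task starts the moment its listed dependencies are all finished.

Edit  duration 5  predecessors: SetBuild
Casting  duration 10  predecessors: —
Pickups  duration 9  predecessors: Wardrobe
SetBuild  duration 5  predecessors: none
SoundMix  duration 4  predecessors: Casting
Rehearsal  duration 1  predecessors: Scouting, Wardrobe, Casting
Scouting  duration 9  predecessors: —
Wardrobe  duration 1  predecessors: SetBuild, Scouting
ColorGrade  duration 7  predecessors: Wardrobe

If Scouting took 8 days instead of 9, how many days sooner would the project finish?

1

Critical path before the change: Scouting→Wardrobe→Pickups = 9+1+9 = 19 giving 19 days.
Since Scouting is critical, the -1 change carries straight to that chain (now 18 days).
No other chain overtakes it, so the finish is 18 days.
Change in finish: 18 − 19 = -1 days.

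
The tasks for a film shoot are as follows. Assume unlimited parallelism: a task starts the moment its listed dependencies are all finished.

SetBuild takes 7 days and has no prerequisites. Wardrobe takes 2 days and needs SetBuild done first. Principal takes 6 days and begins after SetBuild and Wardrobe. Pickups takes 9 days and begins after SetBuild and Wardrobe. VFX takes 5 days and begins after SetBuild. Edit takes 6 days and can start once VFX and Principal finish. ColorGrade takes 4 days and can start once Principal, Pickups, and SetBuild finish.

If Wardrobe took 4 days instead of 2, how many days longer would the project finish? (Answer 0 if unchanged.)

2

Baseline: SetBuild→Wardrobe→Pickups→ColorGrade = 7+2+9+4 = 22 → 22 days.
Wardrobe lies on that path, so at 4 days the path becomes 24 days.
That remains the longest chain; total 24 days.
Change in finish: 24 − 22 = +2 days.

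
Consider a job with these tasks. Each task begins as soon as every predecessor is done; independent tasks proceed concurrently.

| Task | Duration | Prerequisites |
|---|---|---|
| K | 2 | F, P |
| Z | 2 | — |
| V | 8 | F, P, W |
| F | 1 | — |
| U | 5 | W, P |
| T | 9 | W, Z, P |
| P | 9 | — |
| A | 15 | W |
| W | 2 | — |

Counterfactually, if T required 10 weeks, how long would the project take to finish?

19

As given, the longest chain is P→T = 9+9 = 18, so the finish is 18 weeks.
T lies on that path, so at 10 weeks the path becomes 19 weeks.
The critical path is still P→T; finish is now 19 weeks.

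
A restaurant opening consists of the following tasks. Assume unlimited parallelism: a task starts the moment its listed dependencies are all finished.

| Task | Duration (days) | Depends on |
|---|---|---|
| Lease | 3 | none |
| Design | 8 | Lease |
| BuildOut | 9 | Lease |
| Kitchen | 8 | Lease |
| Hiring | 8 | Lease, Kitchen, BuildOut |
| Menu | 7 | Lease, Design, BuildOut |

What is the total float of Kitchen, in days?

The longest chain is Lease→BuildOut→Hiring = 3+9+8 = 20; overall finish 20 days.
Kitchen finishes as early as 11 and must finish by 12.
So Kitchen can slip 12 − 11 = 1 day.

1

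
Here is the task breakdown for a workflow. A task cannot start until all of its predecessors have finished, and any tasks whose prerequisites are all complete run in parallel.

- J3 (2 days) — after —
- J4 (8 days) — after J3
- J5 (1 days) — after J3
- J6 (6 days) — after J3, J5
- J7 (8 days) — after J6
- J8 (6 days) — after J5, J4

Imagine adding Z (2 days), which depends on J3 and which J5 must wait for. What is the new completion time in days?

Originally the job takes 17 days.
With Z inserted, J5 now waits for max(J3, Z).
New critical path: J3→Z→J5→J6→J7 = 2+2+1+6+8 = 19 ⇒ 19 days.

19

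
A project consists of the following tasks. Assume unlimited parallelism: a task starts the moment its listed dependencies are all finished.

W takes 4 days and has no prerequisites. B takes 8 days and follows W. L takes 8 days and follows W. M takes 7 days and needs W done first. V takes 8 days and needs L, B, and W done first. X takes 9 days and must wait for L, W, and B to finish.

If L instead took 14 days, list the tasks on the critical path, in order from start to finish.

Actual critical path: W→L→X = 4+8+9 = 21 ⇒ 21 days.
Since L is critical, the +6 change carries straight to that chain (now 27 days).
That remains the longest chain; total 27 days.

W, L, X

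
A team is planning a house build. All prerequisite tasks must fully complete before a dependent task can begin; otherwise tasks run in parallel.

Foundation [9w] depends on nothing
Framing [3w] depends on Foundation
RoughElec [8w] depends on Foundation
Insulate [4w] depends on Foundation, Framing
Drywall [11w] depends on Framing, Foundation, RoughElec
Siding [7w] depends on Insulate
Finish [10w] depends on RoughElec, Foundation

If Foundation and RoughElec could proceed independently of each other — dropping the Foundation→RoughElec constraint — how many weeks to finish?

23

Original critical path: Foundation→RoughElec→Drywall = 9+8+11 = 28 ⇒ 28 weeks.
Without Foundation→RoughElec, RoughElec's earliest start moves from 9 to 0.
After: Foundation→Framing→Insulate→Siding = 9+3+4+7 = 23 → 23 weeks.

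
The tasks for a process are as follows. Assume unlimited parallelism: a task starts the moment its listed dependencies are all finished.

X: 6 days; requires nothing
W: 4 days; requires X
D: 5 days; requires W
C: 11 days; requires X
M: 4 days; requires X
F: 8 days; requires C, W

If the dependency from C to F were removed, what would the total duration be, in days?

With the dependency in place, X→C→F = 6+11+8 = 25 sets the finish at 25 days.
Without C→F, F's earliest start moves from 17 to 10.
After: X→W→F = 6+4+8 = 18 → 18 days.

18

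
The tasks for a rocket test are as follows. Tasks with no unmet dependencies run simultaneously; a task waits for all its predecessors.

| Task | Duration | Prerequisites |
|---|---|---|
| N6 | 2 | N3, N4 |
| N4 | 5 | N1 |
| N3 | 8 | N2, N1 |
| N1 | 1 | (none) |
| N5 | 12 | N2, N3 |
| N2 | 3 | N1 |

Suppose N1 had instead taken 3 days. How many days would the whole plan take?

26

Critical path before the change: N1→N2→N3→N5 = 1+3+8+12 = 24 giving 24 days.
N1 lies on that path, so at 3 days the path becomes 26 days.
No other chain overtakes it, so the finish is 26 days.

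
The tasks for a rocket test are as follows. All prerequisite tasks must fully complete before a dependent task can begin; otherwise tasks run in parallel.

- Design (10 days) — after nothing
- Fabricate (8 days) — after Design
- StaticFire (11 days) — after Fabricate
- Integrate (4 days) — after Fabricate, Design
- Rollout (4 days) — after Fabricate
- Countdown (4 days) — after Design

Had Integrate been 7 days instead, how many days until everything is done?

Critical path before the change: Design→Fabricate→StaticFire = 10+8+11 = 29 giving 29 days.
Integrate is off the critical path — its longest chain is 22 days, giving 7 of slack.
No other chain overtakes it, so the finish is 29 days.

29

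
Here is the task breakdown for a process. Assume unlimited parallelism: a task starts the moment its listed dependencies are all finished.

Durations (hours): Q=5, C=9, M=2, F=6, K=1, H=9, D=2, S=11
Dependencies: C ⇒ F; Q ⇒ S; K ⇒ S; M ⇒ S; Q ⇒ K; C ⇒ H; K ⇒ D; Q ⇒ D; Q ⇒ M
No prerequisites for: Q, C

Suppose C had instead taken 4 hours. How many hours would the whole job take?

Critical path before the change: C→H = 9+9 = 18 giving 18 hours.
C is on the critical path; changing it to 4 makes that path 13 hours.
Now Q→M→S = 5+2+11 = 18 is longest, so the finish becomes 18 hours.

18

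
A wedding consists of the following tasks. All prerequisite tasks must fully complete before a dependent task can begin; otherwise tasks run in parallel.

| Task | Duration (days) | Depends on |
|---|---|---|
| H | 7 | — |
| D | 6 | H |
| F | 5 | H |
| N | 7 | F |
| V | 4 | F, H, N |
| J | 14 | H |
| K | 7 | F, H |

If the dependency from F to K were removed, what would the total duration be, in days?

23

With the dependency in place, H→F→N→V = 7+5+7+4 = 23 sets the finish at 23 days.
Without F→K, K's earliest start moves from 12 to 7.
New critical path: H→F→N→V = 7+5+7+4 = 23 ⇒ 23 days.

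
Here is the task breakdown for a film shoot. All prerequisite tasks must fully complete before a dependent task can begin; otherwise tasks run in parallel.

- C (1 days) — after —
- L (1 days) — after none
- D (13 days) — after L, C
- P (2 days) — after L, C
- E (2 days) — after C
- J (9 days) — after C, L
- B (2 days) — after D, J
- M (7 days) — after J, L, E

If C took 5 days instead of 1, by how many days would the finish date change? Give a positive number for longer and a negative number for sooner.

Critical path before the change: C→J→M = 1+9+7 = 17 giving 17 days.
C lies on that path, so at 5 days the path becomes 21 days.
The critical path is still C→J→M; finish is now 21 days.
Change in finish: 21 − 17 = +4 days.

4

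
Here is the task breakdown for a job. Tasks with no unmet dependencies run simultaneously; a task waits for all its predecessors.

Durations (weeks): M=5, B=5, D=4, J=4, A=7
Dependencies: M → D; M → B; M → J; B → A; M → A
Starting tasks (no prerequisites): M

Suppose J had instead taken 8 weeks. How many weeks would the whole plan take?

Critical path before the change: M→B→A = 5+5+7 = 17 giving 17 weeks.
J is off the critical path — its longest chain is 9 weeks, giving 8 of slack.
The critical path is still M→B→A; finish is now 17 weeks.

17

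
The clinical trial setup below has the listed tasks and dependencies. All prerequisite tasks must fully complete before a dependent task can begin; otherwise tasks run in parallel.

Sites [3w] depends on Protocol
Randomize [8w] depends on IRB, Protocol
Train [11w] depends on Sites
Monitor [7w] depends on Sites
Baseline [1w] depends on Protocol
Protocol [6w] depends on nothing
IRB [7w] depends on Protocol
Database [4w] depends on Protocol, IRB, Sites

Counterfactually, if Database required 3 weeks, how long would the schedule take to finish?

Critical path before the change: Protocol→IRB→Randomize = 6+7+8 = 21 giving 21 weeks.
Database has 4 weeks of float (longest path through it is 17).
That remains the longest chain; total 21 weeks.

21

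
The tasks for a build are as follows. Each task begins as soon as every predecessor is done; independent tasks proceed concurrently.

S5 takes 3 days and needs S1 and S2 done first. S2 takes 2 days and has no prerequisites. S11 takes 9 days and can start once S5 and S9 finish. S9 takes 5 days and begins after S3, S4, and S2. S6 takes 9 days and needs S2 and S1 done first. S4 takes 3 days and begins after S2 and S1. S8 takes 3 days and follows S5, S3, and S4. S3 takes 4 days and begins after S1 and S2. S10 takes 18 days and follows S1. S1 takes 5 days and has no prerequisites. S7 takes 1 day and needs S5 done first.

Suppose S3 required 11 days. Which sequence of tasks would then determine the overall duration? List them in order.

S1, S3, S9, S11

The binding path is S1→S3→S9→S11 = 5+4+5+9 = 23; finish at 23 days.
S3 is on the critical path; changing it to 11 makes that path 30 days.
The critical path is still S1→S3→S9→S11; finish is now 30 days.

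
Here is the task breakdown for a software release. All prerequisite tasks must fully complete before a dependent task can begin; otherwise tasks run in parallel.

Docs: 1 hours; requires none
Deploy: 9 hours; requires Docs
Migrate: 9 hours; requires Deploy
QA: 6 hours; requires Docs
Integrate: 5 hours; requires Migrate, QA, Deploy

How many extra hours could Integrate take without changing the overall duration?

0

The longest chain is Docs→Deploy→Migrate→Integrate = 1+9+9+5 = 24; overall finish 24 hours.
Longest path through Integrate: 24 hours (earliest finish 24, latest finish 24).
Float = 24 − 24 = 0.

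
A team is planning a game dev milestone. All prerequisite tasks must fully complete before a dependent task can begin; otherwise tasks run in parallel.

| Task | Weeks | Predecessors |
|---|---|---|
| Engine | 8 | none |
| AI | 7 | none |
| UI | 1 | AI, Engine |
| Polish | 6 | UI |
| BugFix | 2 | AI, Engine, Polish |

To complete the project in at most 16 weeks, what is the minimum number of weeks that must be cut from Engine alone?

Current finish: 17 weeks; target: 16.
Engine is on every critical path, so each week cut from Engine cuts the finish by one (this holds down to a finish of 16).
Need 17 − 16 = 1 week off Engine → Engine becomes 7 weeks, finish becomes 16.

1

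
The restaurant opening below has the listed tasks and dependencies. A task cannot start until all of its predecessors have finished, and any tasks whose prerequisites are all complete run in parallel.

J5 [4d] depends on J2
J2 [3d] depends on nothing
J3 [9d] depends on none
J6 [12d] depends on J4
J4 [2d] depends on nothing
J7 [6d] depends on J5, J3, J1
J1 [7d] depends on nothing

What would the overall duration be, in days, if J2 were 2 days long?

The binding path is J3→J7 = 9+6 = 15; finish at 15 days.
J2 is off the critical path — its longest chain is 13 days, giving 2 of slack.
No other chain overtakes it, so the finish is 15 days.

15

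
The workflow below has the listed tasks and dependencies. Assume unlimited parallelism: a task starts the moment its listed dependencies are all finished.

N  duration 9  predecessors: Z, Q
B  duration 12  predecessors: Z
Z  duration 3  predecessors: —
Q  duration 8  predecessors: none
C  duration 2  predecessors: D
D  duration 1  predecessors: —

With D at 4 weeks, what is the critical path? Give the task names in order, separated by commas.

Q, N

Actual critical path: Q→N = 8+9 = 17 ⇒ 17 weeks.
The longest path through D is only 3 weeks, so D has float 14.
No other chain overtakes it, so the finish is 17 weeks.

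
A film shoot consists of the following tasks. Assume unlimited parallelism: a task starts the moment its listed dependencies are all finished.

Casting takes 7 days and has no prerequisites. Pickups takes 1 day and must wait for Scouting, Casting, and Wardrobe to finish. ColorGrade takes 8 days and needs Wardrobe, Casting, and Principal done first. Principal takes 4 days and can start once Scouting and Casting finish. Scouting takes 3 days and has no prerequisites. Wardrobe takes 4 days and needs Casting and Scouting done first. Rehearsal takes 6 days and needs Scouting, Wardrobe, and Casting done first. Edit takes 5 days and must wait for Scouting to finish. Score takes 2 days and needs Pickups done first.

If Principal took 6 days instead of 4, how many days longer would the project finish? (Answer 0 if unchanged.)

2

Baseline: Casting→Principal→ColorGrade = 7+4+8 = 19 → 19 days.
Principal is on the critical path; changing it to 6 makes that path 21 days.
No other chain overtakes it, so the finish is 21 days.
Change in finish: 21 − 19 = +2 days.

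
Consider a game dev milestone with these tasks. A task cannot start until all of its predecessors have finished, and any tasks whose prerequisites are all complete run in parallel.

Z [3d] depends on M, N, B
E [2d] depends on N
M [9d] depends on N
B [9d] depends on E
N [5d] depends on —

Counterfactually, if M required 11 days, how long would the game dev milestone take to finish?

Actual critical path: N→E→B→Z = 5+2+9+3 = 19 ⇒ 19 days.
M is off the critical path — its longest chain is 17 days, giving 2 of slack.
Now N→M→Z = 5+11+3 = 19 is longest, so the finish becomes 19 days.

19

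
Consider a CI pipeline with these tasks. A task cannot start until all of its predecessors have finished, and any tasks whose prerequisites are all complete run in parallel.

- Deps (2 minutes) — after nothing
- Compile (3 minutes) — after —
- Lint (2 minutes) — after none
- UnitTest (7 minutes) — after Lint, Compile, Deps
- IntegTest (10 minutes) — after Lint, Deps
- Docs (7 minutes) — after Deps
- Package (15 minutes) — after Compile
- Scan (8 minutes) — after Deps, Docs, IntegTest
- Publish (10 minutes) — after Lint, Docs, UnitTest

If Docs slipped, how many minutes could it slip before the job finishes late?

Deps→IntegTest→Scan = 2+10+8 = 20 sets the makespan at 20 minutes.
Longest path through Docs: 19 minutes (earliest finish 9, latest finish 10).
Slack of Docs = 3 − 2 = 1 minute.

1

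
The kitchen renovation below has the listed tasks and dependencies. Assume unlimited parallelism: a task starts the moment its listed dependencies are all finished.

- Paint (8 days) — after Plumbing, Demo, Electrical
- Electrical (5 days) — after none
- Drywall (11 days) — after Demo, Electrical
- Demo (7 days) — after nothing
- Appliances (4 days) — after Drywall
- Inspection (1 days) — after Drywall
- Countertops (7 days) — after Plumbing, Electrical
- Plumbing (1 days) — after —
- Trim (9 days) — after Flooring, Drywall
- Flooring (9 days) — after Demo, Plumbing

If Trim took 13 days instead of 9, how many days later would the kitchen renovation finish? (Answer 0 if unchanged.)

As given, the longest chain is Demo→Drywall→Trim = 7+11+9 = 27, so the finish is 27 days.
Trim is on the critical path; changing it to 13 makes that path 31 days.
The critical path is still Demo→Drywall→Trim; finish is now 31 days.
Change in finish: 31 − 27 = +4 days.

4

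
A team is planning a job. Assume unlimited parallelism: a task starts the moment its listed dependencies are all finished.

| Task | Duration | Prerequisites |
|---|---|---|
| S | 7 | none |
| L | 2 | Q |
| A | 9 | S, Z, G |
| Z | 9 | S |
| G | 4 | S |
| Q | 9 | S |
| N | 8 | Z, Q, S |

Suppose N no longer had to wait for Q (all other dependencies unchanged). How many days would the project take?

25

Original critical path: S→Z→A = 7+9+9 = 25 ⇒ 25 days.
Dropping Q→N doesn't change N's earliest start (16); another predecessor still binds.
New critical path: S→Z→A = 7+9+9 = 25 ⇒ 25 days.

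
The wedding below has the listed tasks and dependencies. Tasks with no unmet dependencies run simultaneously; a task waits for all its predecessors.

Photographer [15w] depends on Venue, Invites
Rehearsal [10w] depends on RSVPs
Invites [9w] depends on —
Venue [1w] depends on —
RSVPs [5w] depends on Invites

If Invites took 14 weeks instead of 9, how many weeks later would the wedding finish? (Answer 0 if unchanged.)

5

Actual critical path: Invites→RSVPs→Rehearsal = 9+5+10 = 24 ⇒ 24 weeks.
Since Invites is critical, the +5 change carries straight to that chain (now 29 weeks).
The critical path is still Invites→RSVPs→Rehearsal; finish is now 29 weeks.
Change in finish: 29 − 24 = +5 weeks.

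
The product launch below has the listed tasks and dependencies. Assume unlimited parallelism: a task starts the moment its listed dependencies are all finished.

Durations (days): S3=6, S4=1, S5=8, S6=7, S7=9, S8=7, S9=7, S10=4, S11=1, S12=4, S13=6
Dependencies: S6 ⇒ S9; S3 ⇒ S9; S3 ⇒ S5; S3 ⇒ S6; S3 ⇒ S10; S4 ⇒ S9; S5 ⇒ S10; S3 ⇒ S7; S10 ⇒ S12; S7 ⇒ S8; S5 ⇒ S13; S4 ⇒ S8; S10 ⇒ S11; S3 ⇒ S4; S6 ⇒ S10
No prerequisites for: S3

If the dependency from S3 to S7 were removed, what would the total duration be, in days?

Before: longest chain S3→S5→S10→S12 = 6+8+4+4 = 22, finish 22.
Without S3→S7, S7's earliest start moves from 6 to 0.
After: S3→S5→S10→S12 = 6+8+4+4 = 22 → 22 days.

22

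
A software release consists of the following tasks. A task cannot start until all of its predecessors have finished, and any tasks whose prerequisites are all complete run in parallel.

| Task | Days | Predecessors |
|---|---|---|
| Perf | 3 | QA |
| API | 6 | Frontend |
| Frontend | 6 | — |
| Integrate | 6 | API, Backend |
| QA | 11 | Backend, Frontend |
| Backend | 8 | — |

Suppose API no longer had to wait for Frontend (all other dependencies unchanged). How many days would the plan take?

Before: longest chain Backend→QA→Perf = 8+11+3 = 22, finish 22.
Without Frontend→API, API's earliest start moves from 6 to 0.
The longest chain is now Backend→QA→Perf = 8+11+3 = 22, so the plan takes 22 days.

22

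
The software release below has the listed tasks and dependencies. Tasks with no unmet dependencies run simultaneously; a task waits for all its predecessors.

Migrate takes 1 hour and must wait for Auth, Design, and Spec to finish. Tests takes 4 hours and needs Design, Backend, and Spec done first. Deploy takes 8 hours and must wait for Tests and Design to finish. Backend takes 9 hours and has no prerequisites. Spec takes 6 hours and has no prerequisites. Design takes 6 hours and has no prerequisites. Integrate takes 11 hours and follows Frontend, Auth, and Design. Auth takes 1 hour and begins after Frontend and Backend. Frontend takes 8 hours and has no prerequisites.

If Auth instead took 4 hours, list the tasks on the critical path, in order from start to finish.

Baseline: Backend→Auth→Integrate = 9+1+11 = 21 → 21 hours.
Auth lies on that path, so at 4 hours the path becomes 24 hours.
The critical path is still Backend→Auth→Integrate; finish is now 24 hours.

Backend, Auth, Integrate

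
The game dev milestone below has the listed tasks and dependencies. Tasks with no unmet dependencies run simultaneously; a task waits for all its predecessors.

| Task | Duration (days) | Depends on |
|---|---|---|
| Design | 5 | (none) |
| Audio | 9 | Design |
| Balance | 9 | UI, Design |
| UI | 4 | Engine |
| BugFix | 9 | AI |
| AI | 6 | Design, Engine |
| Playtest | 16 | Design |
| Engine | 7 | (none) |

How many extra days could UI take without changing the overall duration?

2

Engine→AI→BugFix = 7+6+9 = 22 sets the makespan at 22 days.
Longest path through UI: 20 days (earliest finish 11, latest finish 13).
Slack of UI = 9 − 7 = 2 days.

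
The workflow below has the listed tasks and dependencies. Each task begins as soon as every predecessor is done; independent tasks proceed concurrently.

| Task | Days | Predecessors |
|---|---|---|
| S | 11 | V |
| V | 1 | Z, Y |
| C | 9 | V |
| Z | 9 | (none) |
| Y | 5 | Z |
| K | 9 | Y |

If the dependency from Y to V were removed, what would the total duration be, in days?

23

With the dependency in place, Z→Y→V→S = 9+5+1+11 = 26 sets the finish at 26 days.
Without Y→V, V's earliest start moves from 14 to 9.
The longest chain is now Z→Y→K = 9+5+9 = 23, so the project takes 23 days.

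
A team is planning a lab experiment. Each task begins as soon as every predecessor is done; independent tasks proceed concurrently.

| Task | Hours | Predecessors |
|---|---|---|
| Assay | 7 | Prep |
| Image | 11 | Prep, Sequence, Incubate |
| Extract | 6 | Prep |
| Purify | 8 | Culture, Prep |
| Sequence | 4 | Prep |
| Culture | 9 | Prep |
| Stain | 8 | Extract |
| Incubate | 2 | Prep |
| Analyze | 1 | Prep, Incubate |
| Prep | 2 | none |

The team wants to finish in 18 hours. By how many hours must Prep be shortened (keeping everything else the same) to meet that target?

1

Current finish: 19 hours; target: 18.
Prep is on every critical path, so each hour cut from Prep cuts the finish by one (this holds down to a finish of 18).
Need 19 − 18 = 1 hour off Prep → Prep becomes 1 hour, finish becomes 18.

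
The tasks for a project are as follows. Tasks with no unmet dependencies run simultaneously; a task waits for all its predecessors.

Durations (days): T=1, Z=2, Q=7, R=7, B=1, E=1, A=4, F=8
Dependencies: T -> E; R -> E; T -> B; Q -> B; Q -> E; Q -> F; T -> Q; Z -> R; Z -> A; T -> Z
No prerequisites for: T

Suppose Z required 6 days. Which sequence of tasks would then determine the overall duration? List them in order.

T, Q, F

Critical path before the change: T→Q→F = 1+7+8 = 16 giving 16 days.
Z has 5 days of float (longest path through it is 11).
The critical path is still T→Q→F; finish is now 16 days.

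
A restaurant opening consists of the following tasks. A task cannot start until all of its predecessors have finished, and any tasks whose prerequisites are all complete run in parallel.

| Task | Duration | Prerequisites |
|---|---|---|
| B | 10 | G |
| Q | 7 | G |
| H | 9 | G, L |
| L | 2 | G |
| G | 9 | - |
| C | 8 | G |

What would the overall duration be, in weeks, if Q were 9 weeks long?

Critical path before the change: G→L→H = 9+2+9 = 20 giving 20 weeks.
Q has 4 weeks of float (longest path through it is 16).
That remains the longest chain; total 20 weeks.

20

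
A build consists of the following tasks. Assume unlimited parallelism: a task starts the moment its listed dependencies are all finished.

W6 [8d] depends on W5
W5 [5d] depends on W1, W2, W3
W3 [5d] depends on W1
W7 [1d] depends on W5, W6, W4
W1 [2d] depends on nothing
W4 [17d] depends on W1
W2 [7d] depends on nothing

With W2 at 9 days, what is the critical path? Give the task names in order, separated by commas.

W2, W5, W6, W7

Actual critical path: W2→W5→W6→W7 = 7+5+8+1 = 21 ⇒ 21 days.
Since W2 is critical, the +2 change carries straight to that chain (now 23 days).
The critical path is still W2→W5→W6→W7; finish is now 23 days.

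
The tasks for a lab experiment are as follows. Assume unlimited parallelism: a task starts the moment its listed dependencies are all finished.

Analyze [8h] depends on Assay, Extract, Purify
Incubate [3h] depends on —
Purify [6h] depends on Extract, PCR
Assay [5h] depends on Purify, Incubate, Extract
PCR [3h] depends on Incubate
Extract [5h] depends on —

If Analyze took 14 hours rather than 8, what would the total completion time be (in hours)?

Actual critical path: Incubate→PCR→Purify→Assay→Analyze = 3+3+6+5+8 = 25 ⇒ 25 hours.
Since Analyze is critical, the +6 change carries straight to that chain (now 31 hours).
The critical path is still Incubate→PCR→Purify→Assay→Analyze; finish is now 31 hours.

31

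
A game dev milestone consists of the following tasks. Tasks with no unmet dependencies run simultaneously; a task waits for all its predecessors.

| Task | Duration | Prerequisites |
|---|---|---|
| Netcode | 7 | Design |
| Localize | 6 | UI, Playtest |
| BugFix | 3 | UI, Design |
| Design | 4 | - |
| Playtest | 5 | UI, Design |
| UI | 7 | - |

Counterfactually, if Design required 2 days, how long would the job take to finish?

18

Critical path before the change: UI→Playtest→Localize = 7+5+6 = 18 giving 18 days.
Design is off the critical path — its longest chain is 15 days, giving 3 of slack.
No other chain overtakes it, so the finish is 18 days.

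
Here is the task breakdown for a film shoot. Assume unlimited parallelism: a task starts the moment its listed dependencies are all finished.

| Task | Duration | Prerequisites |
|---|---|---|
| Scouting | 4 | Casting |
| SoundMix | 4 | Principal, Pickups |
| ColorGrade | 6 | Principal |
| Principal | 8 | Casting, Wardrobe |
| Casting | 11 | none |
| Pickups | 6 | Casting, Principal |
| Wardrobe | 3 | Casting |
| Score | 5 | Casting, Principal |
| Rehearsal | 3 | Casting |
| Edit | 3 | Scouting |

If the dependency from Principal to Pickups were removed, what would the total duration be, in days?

28

Before: longest chain Casting→Wardrobe→Principal→Pickups→SoundMix = 11+3+8+6+4 = 32, finish 32.
Without Principal→Pickups, Pickups's earliest start moves from 22 to 11.
New critical path: Casting→Wardrobe→Principal→ColorGrade = 11+3+8+6 = 28 ⇒ 28 days.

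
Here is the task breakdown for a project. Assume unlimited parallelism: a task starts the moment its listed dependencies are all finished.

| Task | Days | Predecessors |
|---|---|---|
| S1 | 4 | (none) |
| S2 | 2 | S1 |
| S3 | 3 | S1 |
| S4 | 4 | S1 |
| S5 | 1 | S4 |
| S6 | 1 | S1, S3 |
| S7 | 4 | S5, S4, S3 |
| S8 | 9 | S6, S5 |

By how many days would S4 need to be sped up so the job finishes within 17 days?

Current finish: 18 days; target: 17.
S4 is on every critical path, so each day cut from S4 cuts the finish by one (this holds down to a finish of 17).
Need 18 − 17 = 1 day off S4 → S4 becomes 3 days, finish becomes 17.

1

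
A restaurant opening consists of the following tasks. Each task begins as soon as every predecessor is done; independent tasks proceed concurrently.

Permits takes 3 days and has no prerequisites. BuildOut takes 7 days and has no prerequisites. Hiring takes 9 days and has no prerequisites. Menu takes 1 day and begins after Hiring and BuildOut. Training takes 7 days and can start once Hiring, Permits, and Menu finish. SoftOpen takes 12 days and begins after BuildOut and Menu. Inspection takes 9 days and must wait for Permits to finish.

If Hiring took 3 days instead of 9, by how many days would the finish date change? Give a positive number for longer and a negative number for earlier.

-2

Critical path before the change: Hiring→Menu→SoftOpen = 9+1+12 = 22 giving 22 days.
Hiring is on the critical path; changing it to 3 makes that path 16 days.
Now BuildOut→Menu→SoftOpen = 7+1+12 = 20 is longest, so the finish becomes 20 days.
Change in finish: 20 − 22 = -2 days.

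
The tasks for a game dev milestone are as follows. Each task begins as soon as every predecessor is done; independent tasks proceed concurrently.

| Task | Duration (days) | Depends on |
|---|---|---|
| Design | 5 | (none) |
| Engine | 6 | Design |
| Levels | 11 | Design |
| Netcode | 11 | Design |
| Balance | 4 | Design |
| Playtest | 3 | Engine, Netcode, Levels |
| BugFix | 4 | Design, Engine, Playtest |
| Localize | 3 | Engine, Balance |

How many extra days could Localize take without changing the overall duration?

Critical path: Design→Levels→Playtest→BugFix = 5+11+3+4 = 23, so the finish is 23 days.
Localize finishes as early as 14 and must finish by 23.
So Localize can slip 23 − 14 = 9 days.

9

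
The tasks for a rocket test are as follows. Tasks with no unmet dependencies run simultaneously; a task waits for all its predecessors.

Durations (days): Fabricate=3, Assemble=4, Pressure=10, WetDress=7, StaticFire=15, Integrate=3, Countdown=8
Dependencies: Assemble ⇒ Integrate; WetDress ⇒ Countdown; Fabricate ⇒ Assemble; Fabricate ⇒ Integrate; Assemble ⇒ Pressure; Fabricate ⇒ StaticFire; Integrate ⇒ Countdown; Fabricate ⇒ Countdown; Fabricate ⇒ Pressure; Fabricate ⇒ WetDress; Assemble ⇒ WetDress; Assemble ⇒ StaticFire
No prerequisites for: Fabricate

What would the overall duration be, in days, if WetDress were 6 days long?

22

The binding path is Fabricate→Assemble→WetDress→Countdown = 3+4+7+8 = 22; finish at 22 days.
WetDress lies on that path, so at 6 days the path becomes 21 days.
The binding chain switches to Fabricate→Assemble→StaticFire = 3+4+15 = 22; finish 22 days.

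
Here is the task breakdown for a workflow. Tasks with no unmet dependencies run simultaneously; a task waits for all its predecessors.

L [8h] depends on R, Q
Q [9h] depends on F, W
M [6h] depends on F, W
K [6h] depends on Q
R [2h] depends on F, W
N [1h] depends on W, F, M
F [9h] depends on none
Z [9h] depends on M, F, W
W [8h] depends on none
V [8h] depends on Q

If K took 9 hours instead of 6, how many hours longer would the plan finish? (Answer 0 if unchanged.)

Critical path before the change: F→Q→V = 9+9+8 = 26 giving 26 hours.
K is off the critical path — its longest chain is 24 hours, giving 2 of slack.
The binding chain switches to F→Q→K = 9+9+9 = 27; finish 27 hours.
Change in finish: 27 − 26 = +1 hours.

1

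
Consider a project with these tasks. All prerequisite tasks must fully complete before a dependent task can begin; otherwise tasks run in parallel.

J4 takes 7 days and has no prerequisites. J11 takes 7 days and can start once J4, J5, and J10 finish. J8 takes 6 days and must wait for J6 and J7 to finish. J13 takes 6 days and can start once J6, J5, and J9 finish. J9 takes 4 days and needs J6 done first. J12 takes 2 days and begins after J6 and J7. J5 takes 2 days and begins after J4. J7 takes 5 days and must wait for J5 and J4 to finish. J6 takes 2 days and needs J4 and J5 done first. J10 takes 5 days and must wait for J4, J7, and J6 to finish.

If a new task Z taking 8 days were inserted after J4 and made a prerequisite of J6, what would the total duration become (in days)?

Originally the job takes 26 days.
With Z inserted, J6 now waits for max(J4, J5, Z).
New critical path: J4→Z→J6→J10→J11 = 7+8+2+5+7 = 29 ⇒ 29 days.

29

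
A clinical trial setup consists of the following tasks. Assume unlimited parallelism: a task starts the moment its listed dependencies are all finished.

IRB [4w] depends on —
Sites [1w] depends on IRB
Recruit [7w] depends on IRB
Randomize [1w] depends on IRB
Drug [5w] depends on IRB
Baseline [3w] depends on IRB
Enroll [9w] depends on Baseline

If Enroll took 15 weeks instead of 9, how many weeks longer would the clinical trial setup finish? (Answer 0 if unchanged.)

6

Baseline: IRB→Baseline→Enroll = 4+3+9 = 16 → 16 weeks.
Since Enroll is critical, the +6 change carries straight to that chain (now 22 weeks).
No other chain overtakes it, so the finish is 22 weeks.
Change in finish: 22 − 16 = +6 weeks.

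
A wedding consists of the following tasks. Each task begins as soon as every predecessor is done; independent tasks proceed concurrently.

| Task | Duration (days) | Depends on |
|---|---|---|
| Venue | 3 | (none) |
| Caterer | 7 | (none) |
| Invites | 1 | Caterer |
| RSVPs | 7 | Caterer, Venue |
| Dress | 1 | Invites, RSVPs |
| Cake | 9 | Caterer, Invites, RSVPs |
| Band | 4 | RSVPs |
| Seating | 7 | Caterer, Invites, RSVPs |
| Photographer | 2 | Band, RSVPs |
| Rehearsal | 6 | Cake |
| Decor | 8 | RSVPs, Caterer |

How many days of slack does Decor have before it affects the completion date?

7

The longest chain is Caterer→RSVPs→Cake→Rehearsal = 7+7+9+6 = 29; overall finish 29 days.
Longest path through Decor: 22 days (earliest finish 22, latest finish 29).
Slack of Decor = 21 − 14 = 7 days.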